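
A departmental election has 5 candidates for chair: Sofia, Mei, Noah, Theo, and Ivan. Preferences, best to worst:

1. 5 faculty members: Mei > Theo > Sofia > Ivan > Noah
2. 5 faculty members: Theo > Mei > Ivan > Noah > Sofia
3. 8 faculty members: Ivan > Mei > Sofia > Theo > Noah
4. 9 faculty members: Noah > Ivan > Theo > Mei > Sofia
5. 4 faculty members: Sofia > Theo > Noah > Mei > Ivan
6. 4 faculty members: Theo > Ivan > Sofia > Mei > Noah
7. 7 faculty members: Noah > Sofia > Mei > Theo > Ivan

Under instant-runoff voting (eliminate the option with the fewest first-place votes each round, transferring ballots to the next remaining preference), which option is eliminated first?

Round 1: Sofia 4, Mei 5, Noah 16, Theo 9, Ivan 8. Eliminate Sofia.

Sofia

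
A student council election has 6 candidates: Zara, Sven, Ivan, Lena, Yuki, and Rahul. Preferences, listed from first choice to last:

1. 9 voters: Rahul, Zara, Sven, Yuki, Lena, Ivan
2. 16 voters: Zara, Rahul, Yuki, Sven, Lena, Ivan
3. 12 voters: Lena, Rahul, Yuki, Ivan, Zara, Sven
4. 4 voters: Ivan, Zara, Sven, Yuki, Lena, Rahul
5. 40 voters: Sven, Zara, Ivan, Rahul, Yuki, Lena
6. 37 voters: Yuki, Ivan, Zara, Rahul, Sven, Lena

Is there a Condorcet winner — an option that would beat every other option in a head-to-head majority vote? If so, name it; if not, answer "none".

Zara

Zara vs Sven: 78–40 for Zara.
Zara vs Ivan: 65–53 for Zara.
Zara vs Lena: 106–12 for Zara.
Zara vs Yuki: 69–49 for Zara.
Zara vs Rahul: 97–21 for Zara.
Zara beats every other option head-to-head.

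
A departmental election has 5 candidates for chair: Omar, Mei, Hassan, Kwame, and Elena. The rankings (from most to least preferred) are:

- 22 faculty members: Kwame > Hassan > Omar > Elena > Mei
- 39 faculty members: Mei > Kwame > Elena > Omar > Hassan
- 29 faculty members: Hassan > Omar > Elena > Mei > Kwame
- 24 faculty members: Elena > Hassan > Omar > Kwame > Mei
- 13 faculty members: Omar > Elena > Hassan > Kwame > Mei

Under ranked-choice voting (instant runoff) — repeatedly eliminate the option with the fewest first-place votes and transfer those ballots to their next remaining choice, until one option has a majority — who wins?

Round 1: Omar 13, Mei 39, Hassan 29, Kwame 22, Elena 24. Eliminate Omar.
Round 2: Mei 39, Hassan 29, Kwame 22, Elena 37. Eliminate Kwame.
Round 3: Mei 39, Hassan 51, Elena 37. Eliminate Elena.
Round 4: Mei 39, Hassan 88. Hassan has a majority.

Hassan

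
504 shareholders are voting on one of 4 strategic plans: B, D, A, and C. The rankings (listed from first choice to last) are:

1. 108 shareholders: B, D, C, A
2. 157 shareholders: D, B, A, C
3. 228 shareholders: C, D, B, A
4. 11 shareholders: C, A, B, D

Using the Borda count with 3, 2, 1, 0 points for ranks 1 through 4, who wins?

D

B: 108·3 + 157·2 + 228·1 + 11·1 = 877
D: 108·2 + 157·3 + 228·2 + 11·0 = 1143
A: 108·0 + 157·1 + 228·0 + 11·2 = 179
C: 108·1 + 157·0 + 228·3 + 11·3 = 825
D has the highest Borda score (1143).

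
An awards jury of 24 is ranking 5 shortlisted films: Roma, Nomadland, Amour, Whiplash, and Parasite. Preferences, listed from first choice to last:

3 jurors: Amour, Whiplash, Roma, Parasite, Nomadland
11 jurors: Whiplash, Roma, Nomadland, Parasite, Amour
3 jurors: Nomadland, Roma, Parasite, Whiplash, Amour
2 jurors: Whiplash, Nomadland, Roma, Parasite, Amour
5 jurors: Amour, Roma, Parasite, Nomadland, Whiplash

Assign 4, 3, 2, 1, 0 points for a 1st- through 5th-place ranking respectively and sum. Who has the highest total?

Roma: 3·2 + 11·3 + 3·3 + 2·2 + 5·3 = 67
Nomadland: 3·0 + 11·2 + 3·4 + 2·3 + 5·1 = 45
Amour: 3·4 + 11·0 + 3·0 + 2·0 + 5·4 = 32
Whiplash: 3·3 + 11·4 + 3·1 + 2·4 + 5·0 = 64
Parasite: 3·1 + 11·1 + 3·2 + 2·1 + 5·2 = 32
Roma has the highest Borda score (67).

Roma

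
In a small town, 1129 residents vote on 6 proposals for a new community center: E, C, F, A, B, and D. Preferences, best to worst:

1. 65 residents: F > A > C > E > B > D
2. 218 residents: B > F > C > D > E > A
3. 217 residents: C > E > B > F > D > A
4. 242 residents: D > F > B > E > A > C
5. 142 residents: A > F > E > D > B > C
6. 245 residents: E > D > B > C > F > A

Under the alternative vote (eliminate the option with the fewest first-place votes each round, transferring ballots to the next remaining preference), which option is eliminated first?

F

Round 1: E 245, C 217, F 65, A 142, B 218, D 242. Eliminate F.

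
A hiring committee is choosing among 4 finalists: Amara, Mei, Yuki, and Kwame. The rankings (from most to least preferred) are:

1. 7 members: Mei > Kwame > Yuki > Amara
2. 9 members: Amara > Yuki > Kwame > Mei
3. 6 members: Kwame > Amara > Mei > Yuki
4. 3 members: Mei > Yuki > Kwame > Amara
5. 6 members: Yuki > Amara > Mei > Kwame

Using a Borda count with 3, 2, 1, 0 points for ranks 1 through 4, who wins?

Amara

Amara: 7·0 + 9·3 + 6·2 + 3·0 + 6·2 = 51
Mei: 7·3 + 9·0 + 6·1 + 3·3 + 6·1 = 42
Yuki: 7·1 + 9·2 + 6·0 + 3·2 + 6·3 = 49
Kwame: 7·2 + 9·1 + 6·3 + 3·1 + 6·0 = 44
Amara has the highest Borda score (51).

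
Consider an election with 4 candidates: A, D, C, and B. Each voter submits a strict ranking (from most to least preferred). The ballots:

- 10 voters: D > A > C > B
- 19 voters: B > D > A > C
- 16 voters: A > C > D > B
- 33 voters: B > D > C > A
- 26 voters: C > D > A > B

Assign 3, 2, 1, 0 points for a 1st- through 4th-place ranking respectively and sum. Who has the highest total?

A: 10·2 + 19·1 + 16·3 + 33·0 + 26·1 = 113
D: 10·3 + 19·2 + 16·1 + 33·2 + 26·2 = 202
C: 10·1 + 19·0 + 16·2 + 33·1 + 26·3 = 153
B: 10·0 + 19·3 + 16·0 + 33·3 + 26·0 = 156
D has the highest Borda score (202).

D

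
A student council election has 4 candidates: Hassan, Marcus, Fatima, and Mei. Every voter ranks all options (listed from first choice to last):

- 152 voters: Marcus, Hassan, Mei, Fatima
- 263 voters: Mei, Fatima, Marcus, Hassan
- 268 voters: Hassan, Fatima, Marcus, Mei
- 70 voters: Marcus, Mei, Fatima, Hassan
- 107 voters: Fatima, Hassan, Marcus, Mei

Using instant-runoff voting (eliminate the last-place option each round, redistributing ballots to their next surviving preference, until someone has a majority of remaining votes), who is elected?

Hassan

Round 1: Hassan 268, Marcus 222, Fatima 107, Mei 263. Eliminate Fatima.
Round 2: Hassan 375, Marcus 222, Mei 263. Eliminate Marcus.
Round 3: Hassan 527, Mei 333. Hassan has a majority.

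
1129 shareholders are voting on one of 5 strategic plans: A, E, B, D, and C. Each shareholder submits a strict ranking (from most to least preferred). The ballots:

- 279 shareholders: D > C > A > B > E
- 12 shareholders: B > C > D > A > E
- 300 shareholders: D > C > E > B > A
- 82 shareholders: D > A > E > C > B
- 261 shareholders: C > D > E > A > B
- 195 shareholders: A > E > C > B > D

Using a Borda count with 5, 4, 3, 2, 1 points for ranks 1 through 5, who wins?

A: 279·3 + 12·2 + 300·1 + 82·4 + 261·2 + 195·5 = 2986
E: 279·1 + 12·1 + 300·3 + 82·3 + 261·3 + 195·4 = 3000
B: 279·2 + 12·5 + 300·2 + 82·1 + 261·1 + 195·2 = 1951
D: 279·5 + 12·3 + 300·5 + 82·5 + 261·4 + 195·1 = 4580
C: 279·4 + 12·4 + 300·4 + 82·2 + 261·5 + 195·3 = 4418
D has the highest Borda score (4580).

D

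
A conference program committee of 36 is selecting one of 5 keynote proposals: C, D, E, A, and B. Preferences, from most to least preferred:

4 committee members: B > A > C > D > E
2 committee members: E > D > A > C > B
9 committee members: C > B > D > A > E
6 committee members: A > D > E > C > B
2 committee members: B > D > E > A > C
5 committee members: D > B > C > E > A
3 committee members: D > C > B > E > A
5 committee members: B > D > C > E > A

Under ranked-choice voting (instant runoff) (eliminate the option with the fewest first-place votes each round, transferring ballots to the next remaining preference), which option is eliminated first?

Round 1: C 9, D 8, E 2, A 6, B 11. Eliminate E.

E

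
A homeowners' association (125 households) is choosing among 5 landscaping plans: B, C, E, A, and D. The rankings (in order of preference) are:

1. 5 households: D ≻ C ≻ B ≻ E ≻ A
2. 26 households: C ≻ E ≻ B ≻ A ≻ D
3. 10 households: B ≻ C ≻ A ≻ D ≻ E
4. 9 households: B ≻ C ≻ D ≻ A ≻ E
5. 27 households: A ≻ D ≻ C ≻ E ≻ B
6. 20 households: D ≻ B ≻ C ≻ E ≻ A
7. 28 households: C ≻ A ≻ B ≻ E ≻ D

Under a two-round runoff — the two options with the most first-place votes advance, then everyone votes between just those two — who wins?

C

Round 1 first-place votes: B 19, C 54, E 0, A 27, D 25.
C and A advance.
Runoff: C is preferred to A by 98 voters; A by 27.
C wins the runoff.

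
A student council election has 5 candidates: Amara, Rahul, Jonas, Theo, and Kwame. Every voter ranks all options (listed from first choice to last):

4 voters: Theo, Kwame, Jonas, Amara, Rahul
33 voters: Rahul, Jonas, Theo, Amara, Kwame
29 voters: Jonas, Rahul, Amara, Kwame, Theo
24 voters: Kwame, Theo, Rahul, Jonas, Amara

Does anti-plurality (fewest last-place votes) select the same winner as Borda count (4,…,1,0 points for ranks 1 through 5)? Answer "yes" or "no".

no

Anti-plurality — last-place votes: Amara 24, Rahul 4, Jonas 0, Theo 29, Kwame 33. Winner: Jonas.
Borda — scores: Amara 95, Rahul 267, Jonas 247, Theo 154, Kwame 137. Winner: Rahul.
The two methods disagree.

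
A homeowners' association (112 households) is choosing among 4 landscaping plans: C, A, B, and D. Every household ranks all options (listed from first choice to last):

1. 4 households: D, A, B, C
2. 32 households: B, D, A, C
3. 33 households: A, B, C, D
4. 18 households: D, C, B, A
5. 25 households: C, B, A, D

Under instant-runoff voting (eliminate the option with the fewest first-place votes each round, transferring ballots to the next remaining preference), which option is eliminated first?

D

Round 1: C 25, A 33, B 32, D 22. Eliminate D.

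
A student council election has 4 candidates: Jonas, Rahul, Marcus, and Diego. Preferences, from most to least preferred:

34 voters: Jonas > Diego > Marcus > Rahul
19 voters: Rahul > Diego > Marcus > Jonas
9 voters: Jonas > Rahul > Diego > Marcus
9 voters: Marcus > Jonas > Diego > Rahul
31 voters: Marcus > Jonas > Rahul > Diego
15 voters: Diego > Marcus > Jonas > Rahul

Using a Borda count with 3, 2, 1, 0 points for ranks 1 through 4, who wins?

Jonas: 34·3 + 19·0 + 9·3 + 9·2 + 31·2 + 15·1 = 224
Rahul: 34·0 + 19·3 + 9·2 + 9·0 + 31·1 + 15·0 = 106
Marcus: 34·1 + 19·1 + 9·0 + 9·3 + 31·3 + 15·2 = 203
Diego: 34·2 + 19·2 + 9·1 + 9·1 + 31·0 + 15·3 = 169
Jonas has the highest Borda score (224).

Jonas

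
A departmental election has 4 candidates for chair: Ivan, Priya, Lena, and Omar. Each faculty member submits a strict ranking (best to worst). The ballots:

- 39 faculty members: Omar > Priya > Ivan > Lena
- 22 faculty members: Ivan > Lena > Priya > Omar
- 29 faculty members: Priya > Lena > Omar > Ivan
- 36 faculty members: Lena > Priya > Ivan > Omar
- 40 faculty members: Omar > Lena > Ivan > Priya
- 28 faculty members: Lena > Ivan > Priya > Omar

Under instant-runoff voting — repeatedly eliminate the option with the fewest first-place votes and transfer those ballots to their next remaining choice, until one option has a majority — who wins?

Lena

Round 1: Ivan 22, Priya 29, Lena 64, Omar 79. Eliminate Ivan.
Round 2: Priya 29, Lena 86, Omar 79. Eliminate Priya.
Round 3: Lena 115, Omar 79. Lena has a majority.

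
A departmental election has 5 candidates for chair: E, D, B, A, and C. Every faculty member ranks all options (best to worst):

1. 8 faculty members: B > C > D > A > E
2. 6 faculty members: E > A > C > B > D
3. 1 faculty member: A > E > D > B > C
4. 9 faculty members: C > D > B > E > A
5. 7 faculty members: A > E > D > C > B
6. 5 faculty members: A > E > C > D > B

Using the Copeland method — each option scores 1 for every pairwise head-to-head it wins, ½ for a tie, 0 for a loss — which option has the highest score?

E: beats D, B, and C; loses to A → score 3.
D: beats B; loses to E, A, and C → score 1.
B: loses to E, D, A, and C → score 0.
A: beats E, D, B, and C → score 4.
C: beats D and B; loses to E and A → score 2.
A has the best pairwise record.

A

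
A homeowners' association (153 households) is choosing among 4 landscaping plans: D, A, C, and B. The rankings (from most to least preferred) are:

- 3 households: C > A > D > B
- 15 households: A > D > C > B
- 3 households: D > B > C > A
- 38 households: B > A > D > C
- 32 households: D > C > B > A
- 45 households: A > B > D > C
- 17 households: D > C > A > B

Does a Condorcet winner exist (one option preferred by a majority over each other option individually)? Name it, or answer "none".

A vs D: 101–52 for A.
A vs C: 98–55 for A.
A vs B: 80–73 for A.
A beats every other option head-to-head.

A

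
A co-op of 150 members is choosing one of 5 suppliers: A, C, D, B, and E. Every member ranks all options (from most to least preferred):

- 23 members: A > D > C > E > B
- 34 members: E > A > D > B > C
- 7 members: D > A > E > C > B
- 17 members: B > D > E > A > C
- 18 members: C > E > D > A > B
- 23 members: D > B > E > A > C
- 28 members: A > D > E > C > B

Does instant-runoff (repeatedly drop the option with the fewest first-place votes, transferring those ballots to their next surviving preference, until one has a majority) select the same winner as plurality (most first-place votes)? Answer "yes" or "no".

no

Instant-runoff — R1 A 51, C 18, D 30, B 17, E 34 (B out); R2 A 51, C 18, D 47, E 34 (C out); R3 A 51, D 47, E 52 (D out); R4 A 58, E 92 (E winner). Winner: E.
Plurality — first-place votes: A 51, C 18, D 30, B 17, E 34. Winner: A.
The two methods disagree.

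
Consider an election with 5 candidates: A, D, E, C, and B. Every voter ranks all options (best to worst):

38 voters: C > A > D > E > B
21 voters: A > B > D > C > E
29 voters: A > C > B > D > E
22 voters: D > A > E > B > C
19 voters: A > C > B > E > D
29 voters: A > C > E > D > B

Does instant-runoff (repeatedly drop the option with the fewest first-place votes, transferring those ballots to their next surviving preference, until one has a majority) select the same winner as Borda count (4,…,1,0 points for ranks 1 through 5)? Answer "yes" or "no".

yes

Instant-runoff — R1 A 98, D 22, E 0, C 38, B 0 (A winner). Winner: A.
Borda — scores: A 572, D 264, E 159, C 404, B 181. Winner: A.
The two methods agree.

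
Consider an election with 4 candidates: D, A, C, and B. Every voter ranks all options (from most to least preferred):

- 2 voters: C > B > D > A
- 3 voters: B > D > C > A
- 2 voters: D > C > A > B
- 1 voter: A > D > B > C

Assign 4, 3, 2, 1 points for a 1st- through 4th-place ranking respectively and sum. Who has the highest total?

D

D: 2·2 + 3·3 + 2·4 + 1·3 = 24
A: 2·1 + 3·1 + 2·2 + 1·4 = 13
C: 2·4 + 3·2 + 2·3 + 1·1 = 21
B: 2·3 + 3·4 + 2·1 + 1·2 = 22
D has the highest Borda score (24).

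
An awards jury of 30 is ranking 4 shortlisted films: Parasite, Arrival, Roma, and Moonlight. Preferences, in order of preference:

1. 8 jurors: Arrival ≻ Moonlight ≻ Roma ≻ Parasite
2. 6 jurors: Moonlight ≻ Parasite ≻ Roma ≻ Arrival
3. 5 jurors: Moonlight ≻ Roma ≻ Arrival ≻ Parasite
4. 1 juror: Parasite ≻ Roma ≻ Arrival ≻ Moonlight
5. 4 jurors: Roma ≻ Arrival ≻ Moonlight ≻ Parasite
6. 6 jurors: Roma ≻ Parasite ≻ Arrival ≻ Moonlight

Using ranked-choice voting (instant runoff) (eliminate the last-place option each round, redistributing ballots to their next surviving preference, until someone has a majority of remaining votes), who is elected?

Moonlight

Round 1: Parasite 1, Arrival 8, Roma 10, Moonlight 11. Eliminate Parasite.
Round 2: Arrival 8, Roma 11, Moonlight 11. Eliminate Arrival.
Round 3: Roma 11, Moonlight 19. Moonlight has a majority.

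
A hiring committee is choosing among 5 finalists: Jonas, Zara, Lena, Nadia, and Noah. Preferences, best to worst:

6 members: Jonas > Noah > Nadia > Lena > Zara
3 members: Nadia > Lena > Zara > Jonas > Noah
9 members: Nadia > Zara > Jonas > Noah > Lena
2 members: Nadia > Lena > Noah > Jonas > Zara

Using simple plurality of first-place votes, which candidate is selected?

First-place votes: Jonas 6, Zara 0, Lena 0, Nadia 14, Noah 0.
Nadia has the most first-place votes.

Nadia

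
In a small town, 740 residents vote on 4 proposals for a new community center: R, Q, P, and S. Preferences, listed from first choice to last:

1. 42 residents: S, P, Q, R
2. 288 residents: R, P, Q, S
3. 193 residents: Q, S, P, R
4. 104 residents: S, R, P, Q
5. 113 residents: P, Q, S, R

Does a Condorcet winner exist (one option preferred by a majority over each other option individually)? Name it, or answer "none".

none

Checking pairwise contests:
S beats R 452–288.
R beats Q 392–348.
R beats P 392–348.
Q beats S 594–146.
Every option loses at least one head-to-head, so there is no Condorcet winner.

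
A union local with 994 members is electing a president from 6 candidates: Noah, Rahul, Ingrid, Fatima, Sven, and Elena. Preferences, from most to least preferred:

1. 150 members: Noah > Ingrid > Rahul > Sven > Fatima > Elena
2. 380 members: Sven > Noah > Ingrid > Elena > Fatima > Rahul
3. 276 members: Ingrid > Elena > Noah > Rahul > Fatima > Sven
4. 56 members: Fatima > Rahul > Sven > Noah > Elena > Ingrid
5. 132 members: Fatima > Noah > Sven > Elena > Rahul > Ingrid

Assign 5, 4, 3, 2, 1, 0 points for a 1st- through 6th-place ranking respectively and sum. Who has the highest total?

Noah: 150·5 + 380·4 + 276·3 + 56·2 + 132·4 = 3738
Rahul: 150·3 + 380·0 + 276·2 + 56·4 + 132·1 = 1358
Ingrid: 150·4 + 380·3 + 276·5 + 56·0 + 132·0 = 3120
Fatima: 150·1 + 380·1 + 276·1 + 56·5 + 132·5 = 1746
Sven: 150·2 + 380·5 + 276·0 + 56·3 + 132·3 = 2764
Elena: 150·0 + 380·2 + 276·4 + 56·1 + 132·2 = 2184
Noah has the highest Borda score (3738).

Noah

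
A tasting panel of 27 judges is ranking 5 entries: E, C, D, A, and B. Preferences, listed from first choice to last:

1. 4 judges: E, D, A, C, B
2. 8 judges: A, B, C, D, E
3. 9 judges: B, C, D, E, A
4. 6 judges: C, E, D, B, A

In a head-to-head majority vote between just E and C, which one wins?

C

Voters preferring E to C: 4; preferring C to E: 23.
C wins the head-to-head.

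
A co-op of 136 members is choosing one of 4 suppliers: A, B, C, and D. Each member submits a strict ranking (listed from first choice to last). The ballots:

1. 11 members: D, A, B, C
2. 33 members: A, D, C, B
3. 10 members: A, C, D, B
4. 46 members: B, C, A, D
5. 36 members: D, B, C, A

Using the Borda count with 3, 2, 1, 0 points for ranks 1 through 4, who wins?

A: 11·2 + 33·3 + 10·3 + 46·1 + 36·0 = 197
B: 11·1 + 33·0 + 10·0 + 46·3 + 36·2 = 221
C: 11·0 + 33·1 + 10·2 + 46·2 + 36·1 = 181
D: 11·3 + 33·2 + 10·1 + 46·0 + 36·3 = 217
B has the highest Borda score (221).

B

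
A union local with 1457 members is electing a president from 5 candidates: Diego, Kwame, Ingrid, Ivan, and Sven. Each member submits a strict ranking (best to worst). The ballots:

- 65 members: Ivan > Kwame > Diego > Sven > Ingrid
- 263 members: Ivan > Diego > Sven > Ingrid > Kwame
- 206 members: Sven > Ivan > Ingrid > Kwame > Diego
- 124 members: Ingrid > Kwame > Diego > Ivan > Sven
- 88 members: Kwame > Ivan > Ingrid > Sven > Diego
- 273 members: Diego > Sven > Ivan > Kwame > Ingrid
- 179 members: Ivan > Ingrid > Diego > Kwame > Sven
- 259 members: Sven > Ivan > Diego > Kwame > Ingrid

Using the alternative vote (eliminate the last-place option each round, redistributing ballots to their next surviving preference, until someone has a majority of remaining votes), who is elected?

Round 1: Diego 273, Kwame 88, Ingrid 124, Ivan 507, Sven 465. Eliminate Kwame.
Round 2: Diego 273, Ingrid 124, Ivan 595, Sven 465. Eliminate Ingrid.
Round 3: Diego 397, Ivan 595, Sven 465. Eliminate Diego.
Round 4: Ivan 719, Sven 738. Sven has a majority.

Sven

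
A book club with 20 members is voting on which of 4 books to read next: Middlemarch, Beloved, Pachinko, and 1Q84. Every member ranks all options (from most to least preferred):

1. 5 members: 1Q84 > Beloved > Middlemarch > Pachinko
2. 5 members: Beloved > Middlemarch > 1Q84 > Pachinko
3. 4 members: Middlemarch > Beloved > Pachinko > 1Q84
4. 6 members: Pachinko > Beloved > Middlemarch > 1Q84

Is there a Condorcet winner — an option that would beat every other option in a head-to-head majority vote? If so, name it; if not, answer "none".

Beloved vs Middlemarch: 16–4 for Beloved.
Beloved vs Pachinko: 14–6 for Beloved.
Beloved vs 1Q84: 15–5 for Beloved.
Beloved beats every other option head-to-head.

Beloved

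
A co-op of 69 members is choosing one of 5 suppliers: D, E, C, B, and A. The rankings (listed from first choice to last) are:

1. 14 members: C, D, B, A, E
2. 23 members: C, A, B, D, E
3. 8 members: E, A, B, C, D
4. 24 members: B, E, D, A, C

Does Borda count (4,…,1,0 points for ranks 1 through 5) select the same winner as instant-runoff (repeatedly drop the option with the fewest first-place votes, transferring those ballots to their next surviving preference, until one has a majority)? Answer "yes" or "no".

no

Borda — scores: D 113, E 104, C 156, B 186, A 131. Winner: B.
Instant-runoff — R1 D 0, E 8, C 37, B 24, A 0 (C winner). Winner: C.
The two methods disagree.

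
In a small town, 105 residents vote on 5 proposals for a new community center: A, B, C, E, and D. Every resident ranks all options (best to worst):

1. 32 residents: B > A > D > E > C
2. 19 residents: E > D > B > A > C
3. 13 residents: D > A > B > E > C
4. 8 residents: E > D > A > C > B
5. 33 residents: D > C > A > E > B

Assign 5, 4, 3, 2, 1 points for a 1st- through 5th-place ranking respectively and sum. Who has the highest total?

A: 32·4 + 19·2 + 13·4 + 8·3 + 33·3 = 341
B: 32·5 + 19·3 + 13·3 + 8·1 + 33·1 = 297
C: 32·1 + 19·1 + 13·1 + 8·2 + 33·4 = 212
E: 32·2 + 19·5 + 13·2 + 8·5 + 33·2 = 291
D: 32·3 + 19·4 + 13·5 + 8·4 + 33·5 = 434
D has the highest Borda score (434).

D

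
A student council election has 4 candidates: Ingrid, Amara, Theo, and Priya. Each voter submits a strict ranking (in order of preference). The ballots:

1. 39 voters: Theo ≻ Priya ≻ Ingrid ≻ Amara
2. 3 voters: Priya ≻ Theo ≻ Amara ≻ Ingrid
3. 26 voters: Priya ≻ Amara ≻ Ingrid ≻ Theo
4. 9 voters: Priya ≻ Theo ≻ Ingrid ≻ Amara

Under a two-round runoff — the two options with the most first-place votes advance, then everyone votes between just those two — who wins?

Theo

Round 1 first-place votes: Ingrid 0, Amara 0, Theo 39, Priya 38.
Theo and Priya advance.
Runoff: Theo is preferred to Priya by 39 voters; Priya by 38.
Theo wins the runoff.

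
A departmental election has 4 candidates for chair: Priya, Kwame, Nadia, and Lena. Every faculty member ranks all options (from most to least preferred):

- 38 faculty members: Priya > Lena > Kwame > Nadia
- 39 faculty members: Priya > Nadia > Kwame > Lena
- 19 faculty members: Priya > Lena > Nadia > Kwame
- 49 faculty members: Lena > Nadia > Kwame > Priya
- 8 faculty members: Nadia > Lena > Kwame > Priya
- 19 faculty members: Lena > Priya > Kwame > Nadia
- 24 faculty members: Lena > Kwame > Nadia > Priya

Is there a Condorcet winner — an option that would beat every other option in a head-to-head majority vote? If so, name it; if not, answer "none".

Lena

Lena vs Priya: 100–96 for Lena.
Lena vs Kwame: 157–39 for Lena.
Lena vs Nadia: 149–47 for Lena.
Lena beats every other option head-to-head.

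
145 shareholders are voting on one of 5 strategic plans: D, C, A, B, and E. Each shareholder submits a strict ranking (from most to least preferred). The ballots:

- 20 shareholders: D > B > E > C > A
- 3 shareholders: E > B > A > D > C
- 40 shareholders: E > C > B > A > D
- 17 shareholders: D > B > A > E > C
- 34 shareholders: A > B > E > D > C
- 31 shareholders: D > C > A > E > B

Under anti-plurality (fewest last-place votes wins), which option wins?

E

Last-place votes: D 40, C 54, A 20, B 31, E 0.
E is ranked last by the fewest voters, so E wins.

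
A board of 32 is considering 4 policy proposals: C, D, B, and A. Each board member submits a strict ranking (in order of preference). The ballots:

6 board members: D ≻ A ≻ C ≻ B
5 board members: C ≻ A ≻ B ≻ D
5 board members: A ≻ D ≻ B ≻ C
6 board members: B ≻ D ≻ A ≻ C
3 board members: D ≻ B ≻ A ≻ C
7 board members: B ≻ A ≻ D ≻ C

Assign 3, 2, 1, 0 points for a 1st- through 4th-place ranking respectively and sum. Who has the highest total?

C: 6·1 + 5·3 + 5·0 + 6·0 + 3·0 + 7·0 = 21
D: 6·3 + 5·0 + 5·2 + 6·2 + 3·3 + 7·1 = 56
B: 6·0 + 5·1 + 5·1 + 6·3 + 3·2 + 7·3 = 55
A: 6·2 + 5·2 + 5·3 + 6·1 + 3·1 + 7·2 = 60
A has the highest Borda score (60).

A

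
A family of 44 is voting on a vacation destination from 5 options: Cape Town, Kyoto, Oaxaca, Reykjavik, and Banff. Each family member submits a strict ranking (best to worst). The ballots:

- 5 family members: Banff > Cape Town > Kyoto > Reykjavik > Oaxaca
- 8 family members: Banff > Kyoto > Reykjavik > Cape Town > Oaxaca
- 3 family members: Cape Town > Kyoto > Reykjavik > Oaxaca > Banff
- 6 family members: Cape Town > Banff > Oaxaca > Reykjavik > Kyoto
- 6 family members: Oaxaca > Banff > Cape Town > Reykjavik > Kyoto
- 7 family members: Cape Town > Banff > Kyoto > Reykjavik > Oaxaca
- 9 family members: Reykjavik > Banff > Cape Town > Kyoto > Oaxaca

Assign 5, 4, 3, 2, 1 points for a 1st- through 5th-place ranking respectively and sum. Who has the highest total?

Banff

Cape Town: 5·4 + 8·2 + 3·5 + 6·5 + 6·3 + 7·5 + 9·3 = 161
Kyoto: 5·3 + 8·4 + 3·4 + 6·1 + 6·1 + 7·3 + 9·2 = 110
Oaxaca: 5·1 + 8·1 + 3·2 + 6·3 + 6·5 + 7·1 + 9·1 = 83
Reykjavik: 5·2 + 8·3 + 3·3 + 6·2 + 6·2 + 7·2 + 9·5 = 126
Banff: 5·5 + 8·5 + 3·1 + 6·4 + 6·4 + 7·4 + 9·4 = 180
Banff has the highest Borda score (180).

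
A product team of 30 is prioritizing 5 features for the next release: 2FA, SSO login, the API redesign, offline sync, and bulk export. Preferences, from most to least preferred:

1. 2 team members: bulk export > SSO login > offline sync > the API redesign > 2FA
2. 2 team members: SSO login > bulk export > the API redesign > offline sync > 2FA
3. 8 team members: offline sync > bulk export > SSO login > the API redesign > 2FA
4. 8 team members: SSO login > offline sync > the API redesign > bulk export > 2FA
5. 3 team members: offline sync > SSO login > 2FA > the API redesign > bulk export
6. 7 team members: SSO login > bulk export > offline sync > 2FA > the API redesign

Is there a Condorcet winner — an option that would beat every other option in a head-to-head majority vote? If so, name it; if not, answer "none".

SSO login vs 2FA: 30–0 for SSO login.
SSO login vs the API redesign: 30–0 for SSO login.
SSO login vs offline sync: 19–11 for SSO login.
SSO login vs bulk export: 20–10 for SSO login.
SSO login beats every other option head-to-head.

SSO login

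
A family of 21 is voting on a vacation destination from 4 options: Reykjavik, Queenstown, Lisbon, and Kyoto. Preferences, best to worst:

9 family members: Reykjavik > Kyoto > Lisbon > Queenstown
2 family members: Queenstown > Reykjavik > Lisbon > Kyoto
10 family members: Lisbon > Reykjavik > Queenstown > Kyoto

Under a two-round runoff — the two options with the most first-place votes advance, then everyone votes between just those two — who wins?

Reykjavik

Round 1 first-place votes: Reykjavik 9, Queenstown 2, Lisbon 10, Kyoto 0.
Lisbon and Reykjavik advance.
Runoff: Lisbon is preferred to Reykjavik by 10 voters; Reykjavik by 11.
Reykjavik wins the runoff.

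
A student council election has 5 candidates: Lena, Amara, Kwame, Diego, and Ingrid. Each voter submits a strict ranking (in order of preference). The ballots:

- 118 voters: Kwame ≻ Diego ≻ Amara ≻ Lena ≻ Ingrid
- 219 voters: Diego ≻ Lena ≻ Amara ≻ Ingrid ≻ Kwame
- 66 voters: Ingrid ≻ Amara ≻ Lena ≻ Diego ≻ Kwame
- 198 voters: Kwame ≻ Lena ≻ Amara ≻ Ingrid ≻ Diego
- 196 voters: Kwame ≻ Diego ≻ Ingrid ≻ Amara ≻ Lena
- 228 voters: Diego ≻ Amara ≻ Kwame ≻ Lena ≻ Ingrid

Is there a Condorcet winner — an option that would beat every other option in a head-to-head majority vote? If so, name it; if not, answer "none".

Diego vs Lena: 761–264 for Diego.
Diego vs Amara: 761–264 for Diego.
Diego vs Kwame: 513–512 for Diego.
Diego vs Ingrid: 761–264 for Diego.
Diego beats every other option head-to-head.

Diego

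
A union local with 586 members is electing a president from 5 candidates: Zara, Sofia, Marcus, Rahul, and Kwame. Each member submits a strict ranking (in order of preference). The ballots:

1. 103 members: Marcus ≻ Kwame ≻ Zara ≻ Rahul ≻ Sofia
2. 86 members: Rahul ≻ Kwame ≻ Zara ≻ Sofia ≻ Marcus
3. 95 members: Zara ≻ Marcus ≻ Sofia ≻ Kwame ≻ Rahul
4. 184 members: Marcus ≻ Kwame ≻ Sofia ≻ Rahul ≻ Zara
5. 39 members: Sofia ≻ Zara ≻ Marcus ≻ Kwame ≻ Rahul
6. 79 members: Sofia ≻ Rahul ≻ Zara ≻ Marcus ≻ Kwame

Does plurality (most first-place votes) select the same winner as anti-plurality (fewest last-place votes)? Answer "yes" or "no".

Plurality — first-place votes: Zara 95, Sofia 118, Marcus 287, Rahul 86, Kwame 0. Winner: Marcus.
Anti-plurality — last-place votes: Zara 184, Sofia 103, Marcus 86, Rahul 134, Kwame 79. Winner: Kwame.
The two methods disagree.

no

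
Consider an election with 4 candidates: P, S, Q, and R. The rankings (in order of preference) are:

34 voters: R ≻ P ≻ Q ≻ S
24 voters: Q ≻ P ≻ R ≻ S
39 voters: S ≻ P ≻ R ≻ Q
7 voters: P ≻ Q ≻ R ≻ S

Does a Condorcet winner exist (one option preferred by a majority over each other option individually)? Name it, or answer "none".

P

P vs S: 65–39 for P.
P vs Q: 80–24 for P.
P vs R: 70–34 for P.
P beats every other option head-to-head.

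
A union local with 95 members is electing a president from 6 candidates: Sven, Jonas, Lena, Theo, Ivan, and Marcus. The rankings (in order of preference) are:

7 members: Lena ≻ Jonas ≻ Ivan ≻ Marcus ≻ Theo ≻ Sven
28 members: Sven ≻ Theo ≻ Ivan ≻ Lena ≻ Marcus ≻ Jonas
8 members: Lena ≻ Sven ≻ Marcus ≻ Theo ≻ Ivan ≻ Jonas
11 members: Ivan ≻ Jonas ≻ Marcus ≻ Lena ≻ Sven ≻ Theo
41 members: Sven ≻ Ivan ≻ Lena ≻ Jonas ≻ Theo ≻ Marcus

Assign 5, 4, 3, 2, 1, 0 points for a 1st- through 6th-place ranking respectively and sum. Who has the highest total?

Sven

Sven: 7·0 + 28·5 + 8·4 + 11·1 + 41·5 = 388
Jonas: 7·4 + 28·0 + 8·0 + 11·4 + 41·2 = 154
Lena: 7·5 + 28·2 + 8·5 + 11·2 + 41·3 = 276
Theo: 7·1 + 28·4 + 8·2 + 11·0 + 41·1 = 176
Ivan: 7·3 + 28·3 + 8·1 + 11·5 + 41·4 = 332
Marcus: 7·2 + 28·1 + 8·3 + 11·3 + 41·0 = 99
Sven has the highest Borda score (388).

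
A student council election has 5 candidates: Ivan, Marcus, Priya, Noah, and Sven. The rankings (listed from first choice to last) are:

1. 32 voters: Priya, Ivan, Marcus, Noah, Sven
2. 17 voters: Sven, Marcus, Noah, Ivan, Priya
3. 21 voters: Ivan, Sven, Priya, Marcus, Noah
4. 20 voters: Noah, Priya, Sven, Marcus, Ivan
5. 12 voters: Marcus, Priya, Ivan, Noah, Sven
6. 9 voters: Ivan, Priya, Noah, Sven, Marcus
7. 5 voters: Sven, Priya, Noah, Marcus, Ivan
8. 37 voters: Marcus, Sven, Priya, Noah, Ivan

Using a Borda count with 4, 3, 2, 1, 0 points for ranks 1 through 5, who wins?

Ivan: 32·3 + 17·1 + 21·4 + 20·0 + 12·2 + 9·4 + 5·0 + 37·0 = 257
Marcus: 32·2 + 17·3 + 21·1 + 20·1 + 12·4 + 9·0 + 5·1 + 37·4 = 357
Priya: 32·4 + 17·0 + 21·2 + 20·3 + 12·3 + 9·3 + 5·3 + 37·2 = 382
Noah: 32·1 + 17·2 + 21·0 + 20·4 + 12·1 + 9·2 + 5·2 + 37·1 = 223
Sven: 32·0 + 17·4 + 21·3 + 20·2 + 12·0 + 9·1 + 5·4 + 37·3 = 311
Priya has the highest Borda score (382).

Priya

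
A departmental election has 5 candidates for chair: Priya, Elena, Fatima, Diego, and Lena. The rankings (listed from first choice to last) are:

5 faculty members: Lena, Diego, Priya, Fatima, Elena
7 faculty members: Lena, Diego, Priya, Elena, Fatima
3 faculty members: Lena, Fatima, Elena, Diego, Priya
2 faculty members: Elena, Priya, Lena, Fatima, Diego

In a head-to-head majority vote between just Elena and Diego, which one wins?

Diego

Voters preferring Elena to Diego: 5; preferring Diego to Elena: 12.
Diego wins the head-to-head.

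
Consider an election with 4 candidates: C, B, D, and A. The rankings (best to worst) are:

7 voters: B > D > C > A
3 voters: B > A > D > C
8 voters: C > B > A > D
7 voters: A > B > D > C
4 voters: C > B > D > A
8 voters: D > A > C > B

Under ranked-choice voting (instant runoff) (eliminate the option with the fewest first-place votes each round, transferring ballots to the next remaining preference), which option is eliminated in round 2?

D

Round 1: C 12, B 10, D 8, A 7. Eliminate A.
Round 2: C 12, B 17, D 8. Eliminate D.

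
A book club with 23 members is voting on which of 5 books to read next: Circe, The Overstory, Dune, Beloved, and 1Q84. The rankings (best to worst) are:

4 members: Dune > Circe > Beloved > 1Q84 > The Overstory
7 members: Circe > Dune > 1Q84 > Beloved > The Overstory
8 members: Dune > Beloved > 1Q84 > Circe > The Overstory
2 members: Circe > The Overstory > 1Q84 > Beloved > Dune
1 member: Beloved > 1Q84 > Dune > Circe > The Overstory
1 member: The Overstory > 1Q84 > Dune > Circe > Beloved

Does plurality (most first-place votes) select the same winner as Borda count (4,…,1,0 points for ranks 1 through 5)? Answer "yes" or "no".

yes

Plurality — first-place votes: Circe 9, The Overstory 1, Dune 12, Beloved 1, 1Q84 0. Winner: Dune.
Borda — scores: Circe 58, The Overstory 10, Dune 73, Beloved 45, 1Q84 44. Winner: Dune.
The two methods agree.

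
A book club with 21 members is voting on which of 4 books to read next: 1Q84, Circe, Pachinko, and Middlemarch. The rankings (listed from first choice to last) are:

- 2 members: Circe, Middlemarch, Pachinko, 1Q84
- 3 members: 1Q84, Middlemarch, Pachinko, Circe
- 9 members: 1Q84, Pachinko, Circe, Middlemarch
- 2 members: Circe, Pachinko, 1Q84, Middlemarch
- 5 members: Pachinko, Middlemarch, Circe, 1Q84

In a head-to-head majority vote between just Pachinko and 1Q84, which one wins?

1Q84

Voters preferring Pachinko to 1Q84: 9; preferring 1Q84 to Pachinko: 12.
1Q84 wins the head-to-head.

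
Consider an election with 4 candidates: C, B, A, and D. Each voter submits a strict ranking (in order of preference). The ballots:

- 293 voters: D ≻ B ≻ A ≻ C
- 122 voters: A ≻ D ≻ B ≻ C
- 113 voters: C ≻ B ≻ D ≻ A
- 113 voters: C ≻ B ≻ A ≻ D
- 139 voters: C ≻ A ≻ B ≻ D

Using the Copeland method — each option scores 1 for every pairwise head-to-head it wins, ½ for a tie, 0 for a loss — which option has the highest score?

D

C: loses to B, A, and D → score 0.
B: beats C and A; loses to D → score 2.
A: beats C; loses to B and D → score 1.
D: beats C, B, and A → score 3.
D has the best pairwise record.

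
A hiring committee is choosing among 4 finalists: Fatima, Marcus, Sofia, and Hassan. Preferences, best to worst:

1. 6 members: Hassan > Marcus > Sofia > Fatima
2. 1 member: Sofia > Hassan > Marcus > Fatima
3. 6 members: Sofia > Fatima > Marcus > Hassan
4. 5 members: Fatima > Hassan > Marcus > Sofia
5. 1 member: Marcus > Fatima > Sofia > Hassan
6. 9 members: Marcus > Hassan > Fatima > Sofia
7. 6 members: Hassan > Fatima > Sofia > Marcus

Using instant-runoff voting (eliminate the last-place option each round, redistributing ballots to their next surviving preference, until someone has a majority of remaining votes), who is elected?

Hassan

Round 1: Fatima 5, Marcus 10, Sofia 7, Hassan 12. Eliminate Fatima.
Round 2: Marcus 10, Sofia 7, Hassan 17. Eliminate Sofia.
Round 3: Marcus 16, Hassan 18. Hassan has a majority.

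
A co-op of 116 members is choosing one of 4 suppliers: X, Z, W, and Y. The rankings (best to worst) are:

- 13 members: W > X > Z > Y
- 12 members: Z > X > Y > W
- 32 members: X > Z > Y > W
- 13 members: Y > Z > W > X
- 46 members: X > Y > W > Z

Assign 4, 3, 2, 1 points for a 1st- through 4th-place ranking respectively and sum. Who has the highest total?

X

X: 13·3 + 12·3 + 32·4 + 13·1 + 46·4 = 400
Z: 13·2 + 12·4 + 32·3 + 13·3 + 46·1 = 255
W: 13·4 + 12·1 + 32·1 + 13·2 + 46·2 = 214
Y: 13·1 + 12·2 + 32·2 + 13·4 + 46·3 = 291
X has the highest Borda score (400).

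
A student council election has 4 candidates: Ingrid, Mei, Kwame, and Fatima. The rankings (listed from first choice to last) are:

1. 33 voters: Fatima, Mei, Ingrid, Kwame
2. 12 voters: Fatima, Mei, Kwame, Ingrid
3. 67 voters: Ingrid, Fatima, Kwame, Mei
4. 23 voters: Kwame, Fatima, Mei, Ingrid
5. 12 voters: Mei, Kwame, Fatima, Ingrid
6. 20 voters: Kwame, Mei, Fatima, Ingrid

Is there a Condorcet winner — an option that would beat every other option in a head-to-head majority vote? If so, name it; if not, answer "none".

Fatima vs Ingrid: 100–67 for Fatima.
Fatima vs Mei: 135–32 for Fatima.
Fatima vs Kwame: 112–55 for Fatima.
Fatima beats every other option head-to-head.

Fatima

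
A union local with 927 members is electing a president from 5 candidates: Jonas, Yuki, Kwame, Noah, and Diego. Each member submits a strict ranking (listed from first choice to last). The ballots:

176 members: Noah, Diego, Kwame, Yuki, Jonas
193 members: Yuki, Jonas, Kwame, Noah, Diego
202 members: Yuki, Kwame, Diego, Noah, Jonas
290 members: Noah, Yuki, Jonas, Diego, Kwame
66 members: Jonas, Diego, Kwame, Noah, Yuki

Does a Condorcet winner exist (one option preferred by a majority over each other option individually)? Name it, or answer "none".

Noah vs Jonas: 668–259 for Noah.
Noah vs Yuki: 532–395 for Noah.
Noah vs Kwame: 466–461 for Noah.
Noah vs Diego: 659–268 for Noah.
Noah beats every other option head-to-head.

Noah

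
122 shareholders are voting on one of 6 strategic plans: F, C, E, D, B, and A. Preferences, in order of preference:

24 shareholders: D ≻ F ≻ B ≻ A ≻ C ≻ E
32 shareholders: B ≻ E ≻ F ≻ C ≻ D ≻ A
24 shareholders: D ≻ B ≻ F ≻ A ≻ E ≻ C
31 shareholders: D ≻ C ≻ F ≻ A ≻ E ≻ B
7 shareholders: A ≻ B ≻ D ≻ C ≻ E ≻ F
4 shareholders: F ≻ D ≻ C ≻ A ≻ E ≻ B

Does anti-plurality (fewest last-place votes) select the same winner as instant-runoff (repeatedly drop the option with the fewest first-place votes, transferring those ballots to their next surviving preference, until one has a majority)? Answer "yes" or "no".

yes

Anti-plurality — last-place votes: F 7, C 24, E 24, D 0, B 35, A 32. Winner: D.
Instant-runoff — R1 F 4, C 0, E 0, D 79, B 32, A 7 (D winner). Winner: D.
The two methods agree.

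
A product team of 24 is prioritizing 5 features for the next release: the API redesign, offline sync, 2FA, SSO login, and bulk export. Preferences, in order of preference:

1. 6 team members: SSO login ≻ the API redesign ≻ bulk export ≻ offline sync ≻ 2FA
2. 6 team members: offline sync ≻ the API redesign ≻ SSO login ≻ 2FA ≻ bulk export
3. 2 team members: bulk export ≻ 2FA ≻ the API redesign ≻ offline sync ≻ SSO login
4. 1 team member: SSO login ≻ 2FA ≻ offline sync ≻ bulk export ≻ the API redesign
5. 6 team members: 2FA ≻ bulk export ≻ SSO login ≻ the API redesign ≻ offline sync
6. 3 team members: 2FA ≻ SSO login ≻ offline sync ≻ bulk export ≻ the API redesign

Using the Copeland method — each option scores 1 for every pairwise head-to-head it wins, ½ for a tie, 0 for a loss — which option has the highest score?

SSO login

the API redesign: beats offline sync; ties 2FA and bulk export; loses to SSO login → score 2.
offline sync: ties 2FA; loses to the API redesign, SSO login, and bulk export → score 0.5.
2FA: beats bulk export; ties the API redesign and offline sync; loses to SSO login → score 2.
SSO login: beats the API redesign, offline sync, 2FA, and bulk export → score 4.
bulk export: beats offline sync; ties the API redesign; loses to 2FA and SSO login → score 1.5.
SSO login has the best pairwise record.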